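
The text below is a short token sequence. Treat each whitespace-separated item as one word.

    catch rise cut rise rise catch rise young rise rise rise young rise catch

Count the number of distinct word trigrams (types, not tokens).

11

14 tokens → 12 trigram windows in total.
Repeated trigrams (each contributes count−1 duplicates):
  rise young rise: 2
1 duplicate windows → 12 − 1 = 11 distinct.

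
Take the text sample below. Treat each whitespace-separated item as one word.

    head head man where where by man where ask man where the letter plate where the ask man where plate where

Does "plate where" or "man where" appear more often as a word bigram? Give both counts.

"man where" (4 vs 2)

"plate where": 2 occurrences
"man where": 4 occurrences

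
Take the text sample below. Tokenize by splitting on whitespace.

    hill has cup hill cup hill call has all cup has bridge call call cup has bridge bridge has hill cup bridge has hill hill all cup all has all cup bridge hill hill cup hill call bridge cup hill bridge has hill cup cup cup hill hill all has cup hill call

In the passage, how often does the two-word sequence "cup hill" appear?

6

Scanning the 52 overlapping bigram windows for "cup hill":
  position 3–4: cup hill
  position 5–6: cup hill
  position 35–36: cup hill
  position 39–40: cup hill
  position 46–47: cup hill
  position 51–52: cup hill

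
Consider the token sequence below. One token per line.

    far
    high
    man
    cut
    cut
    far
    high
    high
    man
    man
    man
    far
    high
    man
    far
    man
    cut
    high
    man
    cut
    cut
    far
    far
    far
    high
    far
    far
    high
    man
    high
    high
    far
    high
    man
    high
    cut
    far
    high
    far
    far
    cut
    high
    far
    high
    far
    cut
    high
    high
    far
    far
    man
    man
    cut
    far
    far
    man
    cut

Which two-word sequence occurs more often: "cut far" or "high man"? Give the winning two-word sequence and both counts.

"high man" (6 vs 4)

"cut far": 4 occurrences
"high man": 6 occurrences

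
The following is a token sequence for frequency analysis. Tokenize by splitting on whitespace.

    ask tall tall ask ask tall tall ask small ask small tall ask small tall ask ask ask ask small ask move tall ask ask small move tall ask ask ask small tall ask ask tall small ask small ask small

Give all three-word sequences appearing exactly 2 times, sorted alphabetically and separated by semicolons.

Trigram counts meeting the condition (exactly 2 times):
  ask ask tall: 2
  ask tall tall: 2
  move tall ask: 2
  tall ask small: 2
  tall tall ask: 2

ask ask tall; ask tall tall; move tall ask; tall ask small; tall tall ask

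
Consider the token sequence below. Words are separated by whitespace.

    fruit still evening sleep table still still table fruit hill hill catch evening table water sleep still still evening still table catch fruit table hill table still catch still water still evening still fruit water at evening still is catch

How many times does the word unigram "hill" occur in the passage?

Scanning the 40 tokens for "hill":
  position 10: hill
  position 11: hill
  position 25: hill

3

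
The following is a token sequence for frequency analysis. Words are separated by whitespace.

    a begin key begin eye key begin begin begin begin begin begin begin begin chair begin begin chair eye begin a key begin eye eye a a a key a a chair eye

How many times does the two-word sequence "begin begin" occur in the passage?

Scanning the 32 overlapping bigram windows for "begin begin":
  position 7–8: begin begin
  position 8–9: begin begin
  position 9–10: begin begin
  position 10–11: begin begin
  position 11–12: begin begin
  position 12–13: begin begin
  position 13–14: begin begin
  position 16–17: begin begin

8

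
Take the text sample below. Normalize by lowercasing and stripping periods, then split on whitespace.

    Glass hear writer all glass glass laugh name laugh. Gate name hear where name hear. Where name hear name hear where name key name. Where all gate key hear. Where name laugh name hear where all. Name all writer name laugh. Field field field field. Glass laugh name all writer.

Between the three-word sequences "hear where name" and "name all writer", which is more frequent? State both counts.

"hear where name": 4 occurrences
"name all writer": 2 occurrences

"hear where name" (4 vs 2)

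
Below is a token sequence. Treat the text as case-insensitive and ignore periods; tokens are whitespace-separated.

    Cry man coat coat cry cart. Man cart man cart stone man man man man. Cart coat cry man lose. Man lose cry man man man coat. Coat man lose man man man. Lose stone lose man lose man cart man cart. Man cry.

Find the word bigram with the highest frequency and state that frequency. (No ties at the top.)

Bigram frequencies (highest first):
  man man: 7
  man cart: 5
  man lose: 5
  cart man: 4
  lose man: 4
  cry man: 3
  … (12 more, each ≤ 2)

"man man", 7 times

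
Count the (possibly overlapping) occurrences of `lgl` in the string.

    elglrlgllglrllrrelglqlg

4

Sliding a length-3 window over the 23 characters (21 positions):
  position 2–4: lgl
  position 6–8: lgl
  position 9–11: lgl
  position 18–20: lgl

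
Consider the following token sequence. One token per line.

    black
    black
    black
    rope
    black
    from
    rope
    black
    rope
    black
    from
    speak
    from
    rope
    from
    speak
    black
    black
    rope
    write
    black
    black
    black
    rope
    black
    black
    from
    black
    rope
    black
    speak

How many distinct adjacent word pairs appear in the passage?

13

31 tokens → 30 bigram windows in total.
Repeated bigrams (each contributes count−1 duplicates):
  black black: 6
  black rope: 5
  rope black: 5
  black from: 3
  from rope: 2
  from speak: 2
17 duplicate windows → 30 − 17 = 13 distinct.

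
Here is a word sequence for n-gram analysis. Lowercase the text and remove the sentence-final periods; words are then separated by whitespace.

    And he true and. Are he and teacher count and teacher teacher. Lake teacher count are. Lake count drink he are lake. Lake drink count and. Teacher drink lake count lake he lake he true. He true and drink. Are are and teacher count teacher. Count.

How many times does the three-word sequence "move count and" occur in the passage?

Scanning the 44 overlapping trigram windows for "move count and":
  (none found)

0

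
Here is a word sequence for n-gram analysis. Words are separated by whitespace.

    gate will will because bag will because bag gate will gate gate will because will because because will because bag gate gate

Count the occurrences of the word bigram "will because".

5

Scanning the 21 overlapping bigram windows for "will because":
  position 3–4: will because
  position 6–7: will because
  position 13–14: will because
  position 15–16: will because
  position 18–19: will because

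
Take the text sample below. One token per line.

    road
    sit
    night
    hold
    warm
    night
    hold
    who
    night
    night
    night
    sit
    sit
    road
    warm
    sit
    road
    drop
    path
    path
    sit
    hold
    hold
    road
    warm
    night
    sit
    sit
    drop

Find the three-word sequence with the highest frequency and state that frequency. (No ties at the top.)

Trigram frequencies (highest first):
  night sit sit: 2
  road sit night: 1
  sit night hold: 1
  night hold warm: 1
  hold warm night: 1
  warm night hold: 1
  … (20 more, each ≤ 1)

"night sit sit", 2 times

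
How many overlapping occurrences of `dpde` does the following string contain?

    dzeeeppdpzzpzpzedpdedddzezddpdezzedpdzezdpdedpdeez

Sliding a length-4 window over the 50 characters (47 positions):
  position 17–20: dpde
  position 28–31: dpde
  position 41–44: dpde
  position 45–48: dpde

4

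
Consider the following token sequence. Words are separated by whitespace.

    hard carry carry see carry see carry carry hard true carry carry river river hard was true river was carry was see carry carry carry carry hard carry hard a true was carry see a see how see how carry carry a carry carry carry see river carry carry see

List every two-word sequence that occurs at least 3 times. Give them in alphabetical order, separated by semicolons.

carry carry; carry hard; carry see; see carry

Bigram counts meeting the condition (at least 3 times):
  carry carry: 10
  carry hard: 3
  carry see: 5
  see carry: 3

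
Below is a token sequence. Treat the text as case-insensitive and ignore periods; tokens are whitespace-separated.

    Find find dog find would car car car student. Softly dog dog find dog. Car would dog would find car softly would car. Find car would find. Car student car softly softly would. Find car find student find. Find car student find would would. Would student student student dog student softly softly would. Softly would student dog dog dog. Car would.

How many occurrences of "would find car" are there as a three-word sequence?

3

Scanning the 59 overlapping trigram windows for "would find car":
  position 18–20: would find car
  position 26–28: would find car
  position 33–35: would find car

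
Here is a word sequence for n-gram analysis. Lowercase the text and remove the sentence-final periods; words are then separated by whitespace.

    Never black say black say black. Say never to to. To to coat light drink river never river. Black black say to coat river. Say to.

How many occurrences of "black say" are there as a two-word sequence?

Scanning the 25 overlapping bigram windows for "black say":
  position 2–3: black say
  position 4–5: black say
  position 6–7: black say
  position 20–21: black say

4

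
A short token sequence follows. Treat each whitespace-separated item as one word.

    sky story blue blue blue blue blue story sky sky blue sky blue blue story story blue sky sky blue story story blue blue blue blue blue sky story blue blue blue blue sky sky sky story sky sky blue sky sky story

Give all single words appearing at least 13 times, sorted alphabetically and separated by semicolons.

Unigram counts meeting the condition (at least 13 times):
  blue: 20
  sky: 14

blue; sky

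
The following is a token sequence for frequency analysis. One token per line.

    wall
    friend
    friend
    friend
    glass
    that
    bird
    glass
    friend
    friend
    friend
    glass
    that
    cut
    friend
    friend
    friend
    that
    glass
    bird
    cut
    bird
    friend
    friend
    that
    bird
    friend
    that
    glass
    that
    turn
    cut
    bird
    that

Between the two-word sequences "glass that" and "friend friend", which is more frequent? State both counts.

"glass that": 3 occurrences
"friend friend": 7 occurrences

"friend friend" (7 vs 3)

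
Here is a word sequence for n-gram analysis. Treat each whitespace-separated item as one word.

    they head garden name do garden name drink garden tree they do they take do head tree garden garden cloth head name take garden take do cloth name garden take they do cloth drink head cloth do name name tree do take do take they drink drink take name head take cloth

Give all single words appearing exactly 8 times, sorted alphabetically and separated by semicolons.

do; take

Unigram counts meeting the condition (exactly 8 times):
  do: 8
  take: 8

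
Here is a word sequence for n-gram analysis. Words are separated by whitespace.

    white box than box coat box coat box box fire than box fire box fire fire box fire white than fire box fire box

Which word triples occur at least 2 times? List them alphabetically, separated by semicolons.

Trigram counts meeting the condition (at least 2 times):
  box coat box: 2
  box fire box: 2
  fire box fire: 3

box coat box; box fire box; fire box fire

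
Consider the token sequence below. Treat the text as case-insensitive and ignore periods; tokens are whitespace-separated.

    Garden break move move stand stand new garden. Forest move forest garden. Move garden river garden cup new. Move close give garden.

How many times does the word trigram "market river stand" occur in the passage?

0

Scanning the 20 overlapping trigram windows for "market river stand":
  (none found)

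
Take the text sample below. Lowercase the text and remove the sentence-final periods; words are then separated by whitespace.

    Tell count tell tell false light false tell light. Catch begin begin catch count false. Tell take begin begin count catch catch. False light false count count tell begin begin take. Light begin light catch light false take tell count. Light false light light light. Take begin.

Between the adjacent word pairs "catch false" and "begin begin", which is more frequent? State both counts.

"begin begin" (3 vs 1)

"catch false": 1 occurrence
"begin begin": 3 occurrences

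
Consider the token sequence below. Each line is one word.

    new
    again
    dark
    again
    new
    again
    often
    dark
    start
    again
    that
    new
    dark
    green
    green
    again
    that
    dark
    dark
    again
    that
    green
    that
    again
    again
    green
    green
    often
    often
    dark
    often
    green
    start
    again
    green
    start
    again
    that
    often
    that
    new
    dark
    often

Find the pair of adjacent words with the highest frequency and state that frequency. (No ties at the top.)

"again that", 4 times

Bigram frequencies (highest first):
  again that: 4
  start again: 3
  new again: 2
  dark again: 2
  often dark: 2
  that new: 2
  … (22 more, each ≤ 2)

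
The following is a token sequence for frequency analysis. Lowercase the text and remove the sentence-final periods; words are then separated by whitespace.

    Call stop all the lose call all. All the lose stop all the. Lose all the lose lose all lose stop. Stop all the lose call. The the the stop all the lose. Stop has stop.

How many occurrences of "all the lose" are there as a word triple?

Scanning the 34 overlapping trigram windows for "all the lose":
  position 3–5: all the lose
  position 8–10: all the lose
  position 12–14: all the lose
  position 15–17: all the lose
  position 23–25: all the lose
  position 31–33: all the lose

6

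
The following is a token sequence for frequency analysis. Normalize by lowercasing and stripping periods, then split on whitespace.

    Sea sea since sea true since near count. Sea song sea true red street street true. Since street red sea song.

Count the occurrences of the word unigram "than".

0

Scanning the 21 tokens for "than":
  (none found)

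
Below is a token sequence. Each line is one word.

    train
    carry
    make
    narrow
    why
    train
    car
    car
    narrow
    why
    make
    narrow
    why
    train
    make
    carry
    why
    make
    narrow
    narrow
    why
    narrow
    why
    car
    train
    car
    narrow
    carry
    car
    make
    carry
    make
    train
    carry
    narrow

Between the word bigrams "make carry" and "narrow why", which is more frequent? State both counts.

"make carry": 2 occurrences
"narrow why": 5 occurrences

"narrow why" (5 vs 2)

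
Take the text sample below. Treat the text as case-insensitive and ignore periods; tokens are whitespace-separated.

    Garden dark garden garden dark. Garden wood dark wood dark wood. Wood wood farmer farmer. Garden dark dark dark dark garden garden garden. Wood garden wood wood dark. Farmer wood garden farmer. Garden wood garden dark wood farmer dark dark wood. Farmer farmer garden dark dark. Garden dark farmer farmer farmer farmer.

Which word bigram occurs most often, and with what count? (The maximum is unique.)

"garden dark", 6 times

Bigram frequencies (highest first):
  garden dark: 6
  farmer farmer: 5
  dark dark: 5
  dark garden: 4
  garden wood: 4
  dark wood: 4
  … (10 more, each ≤ 3)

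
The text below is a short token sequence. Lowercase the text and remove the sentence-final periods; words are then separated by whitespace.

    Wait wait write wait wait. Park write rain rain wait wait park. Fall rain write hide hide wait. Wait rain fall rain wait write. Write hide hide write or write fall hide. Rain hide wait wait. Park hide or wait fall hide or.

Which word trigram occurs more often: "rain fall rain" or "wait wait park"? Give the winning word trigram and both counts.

"wait wait park" (3 vs 1)

"rain fall rain": 1 occurrence
"wait wait park": 3 occurrences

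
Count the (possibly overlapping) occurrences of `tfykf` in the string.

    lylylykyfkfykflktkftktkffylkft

0

Sliding a length-5 window over the 30 characters (26 positions):
  (no match at any position)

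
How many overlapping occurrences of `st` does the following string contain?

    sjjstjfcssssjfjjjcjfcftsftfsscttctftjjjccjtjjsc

1

Sliding a length-2 window over the 47 characters (46 positions):
  position 4–5: st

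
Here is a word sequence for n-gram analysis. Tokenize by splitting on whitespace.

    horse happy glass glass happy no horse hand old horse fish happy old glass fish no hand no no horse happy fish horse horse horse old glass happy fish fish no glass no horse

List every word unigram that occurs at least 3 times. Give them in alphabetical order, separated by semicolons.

fish; glass; happy; horse; no; old

Unigram counts meeting the condition (at least 3 times):
  fish: 5
  glass: 5
  happy: 5
  horse: 8
  no: 6
  old: 3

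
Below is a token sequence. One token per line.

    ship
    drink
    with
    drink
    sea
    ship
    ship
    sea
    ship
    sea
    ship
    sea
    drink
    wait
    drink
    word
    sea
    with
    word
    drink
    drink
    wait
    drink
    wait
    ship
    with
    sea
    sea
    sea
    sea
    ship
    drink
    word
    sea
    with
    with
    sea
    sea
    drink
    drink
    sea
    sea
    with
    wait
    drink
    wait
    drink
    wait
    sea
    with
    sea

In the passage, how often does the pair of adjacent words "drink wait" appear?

5

Scanning the 50 overlapping bigram windows for "drink wait":
  position 13–14: drink wait
  position 21–22: drink wait
  position 23–24: drink wait
  position 45–46: drink wait
  position 47–48: drink wait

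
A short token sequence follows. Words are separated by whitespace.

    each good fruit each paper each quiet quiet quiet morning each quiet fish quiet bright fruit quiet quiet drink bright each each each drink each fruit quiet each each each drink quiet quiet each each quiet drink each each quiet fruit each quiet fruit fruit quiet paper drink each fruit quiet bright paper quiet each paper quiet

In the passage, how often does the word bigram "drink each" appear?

3

Scanning the 56 overlapping bigram windows for "drink each":
  position 24–25: drink each
  position 37–38: drink each
  position 48–49: drink each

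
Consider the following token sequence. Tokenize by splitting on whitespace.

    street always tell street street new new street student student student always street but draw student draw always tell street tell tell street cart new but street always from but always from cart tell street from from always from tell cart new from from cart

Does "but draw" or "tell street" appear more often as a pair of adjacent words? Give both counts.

"but draw": 1 occurrence
"tell street": 4 occurrences

"tell street" (4 vs 1)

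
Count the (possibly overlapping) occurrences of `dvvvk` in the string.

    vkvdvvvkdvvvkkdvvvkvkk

Sliding a length-5 window over the 22 characters (18 positions):
  position 4–8: dvvvk
  position 9–13: dvvvk
  position 15–19: dvvvk

3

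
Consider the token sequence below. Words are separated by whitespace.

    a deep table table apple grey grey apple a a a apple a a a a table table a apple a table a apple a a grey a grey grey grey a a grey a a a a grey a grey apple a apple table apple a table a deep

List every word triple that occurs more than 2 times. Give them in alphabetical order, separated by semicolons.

Trigram counts meeting the condition (more than 2 times):
  a a a: 5
  a a grey: 3
  a apple a: 3
  a grey a: 3
  apple a a: 3

a a a; a a grey; a apple a; a grey a; apple a a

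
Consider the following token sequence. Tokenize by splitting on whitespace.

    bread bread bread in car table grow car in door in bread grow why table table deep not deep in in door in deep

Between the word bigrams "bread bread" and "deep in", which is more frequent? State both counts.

"bread bread" (2 vs 1)

"bread bread": 2 occurrences
"deep in": 1 occurrence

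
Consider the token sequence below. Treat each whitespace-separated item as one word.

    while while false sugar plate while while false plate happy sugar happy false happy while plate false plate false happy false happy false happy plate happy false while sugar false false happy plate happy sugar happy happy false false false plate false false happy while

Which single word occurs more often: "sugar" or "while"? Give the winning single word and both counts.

"sugar": 4 occurrences
"while": 7 occurrences

"while" (7 vs 4)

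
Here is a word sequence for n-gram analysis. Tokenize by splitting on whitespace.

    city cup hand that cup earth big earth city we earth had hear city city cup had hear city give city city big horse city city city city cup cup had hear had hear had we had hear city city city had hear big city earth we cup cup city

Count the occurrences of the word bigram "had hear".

Scanning the 49 overlapping bigram windows for "had hear":
  position 12–13: had hear
  position 17–18: had hear
  position 31–32: had hear
  position 33–34: had hear
  position 37–38: had hear
  position 42–43: had hear

6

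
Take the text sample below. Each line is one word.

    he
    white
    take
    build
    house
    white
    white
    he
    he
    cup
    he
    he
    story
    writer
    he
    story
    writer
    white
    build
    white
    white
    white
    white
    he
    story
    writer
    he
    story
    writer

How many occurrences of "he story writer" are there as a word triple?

4

Scanning the 27 overlapping trigram windows for "he story writer":
  position 12–14: he story writer
  position 15–17: he story writer
  position 24–26: he story writer
  position 27–29: he story writer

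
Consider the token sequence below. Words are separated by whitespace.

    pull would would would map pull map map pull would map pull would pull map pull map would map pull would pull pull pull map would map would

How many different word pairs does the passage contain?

9

28 tokens → 27 bigram windows in total.
Repeated bigrams (each contributes count−1 duplicates):
  map pull: 5
  pull map: 4
  pull would: 4
  would map: 4
  map would: 3
  pull pull: 2
  would pull: 2
  would would: 2
18 duplicate windows → 27 − 18 = 9 distinct.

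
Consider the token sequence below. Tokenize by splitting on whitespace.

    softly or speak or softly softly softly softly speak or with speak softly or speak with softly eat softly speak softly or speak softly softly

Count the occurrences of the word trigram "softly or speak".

Scanning the 23 overlapping trigram windows for "softly or speak":
  position 1–3: softly or speak
  position 13–15: softly or speak
  position 21–23: softly or speak

3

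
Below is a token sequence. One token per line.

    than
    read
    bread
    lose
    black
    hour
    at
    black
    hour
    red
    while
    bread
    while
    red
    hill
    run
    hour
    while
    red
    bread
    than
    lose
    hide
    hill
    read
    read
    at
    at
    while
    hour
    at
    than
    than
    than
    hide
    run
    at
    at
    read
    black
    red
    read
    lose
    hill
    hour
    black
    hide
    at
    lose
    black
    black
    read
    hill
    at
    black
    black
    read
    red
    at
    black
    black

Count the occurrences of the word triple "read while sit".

0

Scanning the 59 overlapping trigram windows for "read while sit":
  (none found)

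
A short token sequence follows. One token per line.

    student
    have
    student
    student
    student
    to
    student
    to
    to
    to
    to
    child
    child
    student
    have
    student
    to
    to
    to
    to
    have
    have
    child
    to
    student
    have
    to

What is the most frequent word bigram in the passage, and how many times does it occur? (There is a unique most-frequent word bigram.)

"to to", 6 times

Bigram frequencies (highest first):
  to to: 6
  student have: 3
  student to: 3
  have student: 2
  student student: 2
  to student: 2
  … (8 more, each ≤ 1)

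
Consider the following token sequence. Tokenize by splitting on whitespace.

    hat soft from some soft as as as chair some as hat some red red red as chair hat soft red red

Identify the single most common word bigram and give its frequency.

Bigram frequencies (highest first):
  red red: 3
  hat soft: 2
  as as: 2
  as chair: 2
  soft from: 1
  from some: 1
  … (10 more, each ≤ 1)

"red red", 3 times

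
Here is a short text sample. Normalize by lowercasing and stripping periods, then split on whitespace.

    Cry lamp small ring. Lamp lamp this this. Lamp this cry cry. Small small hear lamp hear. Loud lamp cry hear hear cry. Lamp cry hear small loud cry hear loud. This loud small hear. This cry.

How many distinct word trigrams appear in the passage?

37 tokens → 35 trigram windows in total.
Repeated trigrams (each contributes count−1 duplicates):
  lamp cry hear: 2
1 duplicate windows → 35 − 1 = 34 distinct.

34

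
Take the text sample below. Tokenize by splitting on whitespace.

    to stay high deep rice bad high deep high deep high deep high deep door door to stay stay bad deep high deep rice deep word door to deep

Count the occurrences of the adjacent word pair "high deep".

Scanning the 28 overlapping bigram windows for "high deep":
  position 3–4: high deep
  position 7–8: high deep
  position 9–10: high deep
  position 11–12: high deep
  position 13–14: high deep
  position 22–23: high deep

6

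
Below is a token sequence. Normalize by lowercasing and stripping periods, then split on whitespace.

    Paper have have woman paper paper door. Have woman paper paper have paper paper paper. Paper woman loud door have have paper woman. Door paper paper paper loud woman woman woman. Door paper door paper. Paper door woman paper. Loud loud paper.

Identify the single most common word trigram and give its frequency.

"paper paper paper", 3 times

Trigram frequencies (highest first):
  paper paper paper: 3
  have woman paper: 2
  woman paper paper: 2
  paper paper door: 2
  woman door paper: 2
  door paper paper: 2
  … (27 more, each ≤ 1)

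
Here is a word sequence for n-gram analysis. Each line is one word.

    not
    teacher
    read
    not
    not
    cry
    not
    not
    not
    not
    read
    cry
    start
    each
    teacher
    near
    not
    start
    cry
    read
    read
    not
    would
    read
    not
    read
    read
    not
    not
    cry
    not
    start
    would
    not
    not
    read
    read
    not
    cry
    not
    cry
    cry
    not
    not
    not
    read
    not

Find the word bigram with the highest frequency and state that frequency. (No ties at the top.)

Bigram frequencies (highest first):
  not not: 8
  read not: 6
  not cry: 4
  cry not: 4
  not read: 4
  read read: 3
  … (16 more, each ≤ 2)

"not not", 8 times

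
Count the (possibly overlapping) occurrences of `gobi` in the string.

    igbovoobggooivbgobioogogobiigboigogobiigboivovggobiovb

Sliding a length-4 window over the 54 characters (51 positions):
  position 16–19: gobi
  position 24–27: gobi
  position 35–38: gobi
  position 48–51: gobi

4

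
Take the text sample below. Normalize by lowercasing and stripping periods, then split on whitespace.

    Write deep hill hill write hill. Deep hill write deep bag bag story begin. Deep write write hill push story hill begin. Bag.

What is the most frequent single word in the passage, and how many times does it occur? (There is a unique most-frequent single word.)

"hill", 6 times

Unigram frequencies (highest first):
  hill: 6
  write: 5
  deep: 4
  bag: 3
  story: 2
  begin: 2
  … (1 more, each ≤ 1)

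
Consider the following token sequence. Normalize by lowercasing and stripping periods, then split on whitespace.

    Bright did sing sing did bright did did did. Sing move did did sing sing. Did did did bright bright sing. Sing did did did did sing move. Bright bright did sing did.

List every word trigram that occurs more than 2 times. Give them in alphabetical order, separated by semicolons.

did did did; did did sing; sing sing did

Trigram counts meeting the condition (more than 2 times):
  did did did: 4
  did did sing: 3
  sing sing did: 3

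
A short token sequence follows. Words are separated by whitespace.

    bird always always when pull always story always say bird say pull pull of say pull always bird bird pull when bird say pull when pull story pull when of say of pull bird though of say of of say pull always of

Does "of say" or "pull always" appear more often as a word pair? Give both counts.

"of say" (4 vs 3)

"of say": 4 occurrences
"pull always": 3 occurrences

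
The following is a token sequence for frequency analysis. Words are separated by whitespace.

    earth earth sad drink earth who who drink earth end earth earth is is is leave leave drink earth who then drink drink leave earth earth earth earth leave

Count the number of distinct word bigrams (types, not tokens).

29 tokens → 28 bigram windows in total.
Repeated bigrams (each contributes count−1 duplicates):
  earth earth: 5
  drink earth: 3
  earth who: 2
  is is: 2
8 duplicate windows → 28 − 8 = 20 distinct.

20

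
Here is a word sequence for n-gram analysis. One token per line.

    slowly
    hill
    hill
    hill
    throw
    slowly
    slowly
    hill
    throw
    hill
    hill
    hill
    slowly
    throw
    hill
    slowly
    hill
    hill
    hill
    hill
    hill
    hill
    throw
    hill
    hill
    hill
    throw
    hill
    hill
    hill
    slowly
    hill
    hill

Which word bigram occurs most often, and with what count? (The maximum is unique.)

Bigram frequencies (highest first):
  hill hill: 14
  slowly hill: 4
  hill throw: 4
  throw hill: 4
  hill slowly: 3
  throw slowly: 1
  … (2 more, each ≤ 1)

"hill hill", 14 times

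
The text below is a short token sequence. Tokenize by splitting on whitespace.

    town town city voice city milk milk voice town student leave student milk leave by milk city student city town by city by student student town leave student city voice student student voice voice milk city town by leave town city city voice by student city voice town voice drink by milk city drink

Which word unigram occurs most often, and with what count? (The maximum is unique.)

Unigram frequencies (highest first):
  city: 11
  student: 9
  town: 8
  voice: 8
  milk: 6
  by: 6
  … (2 more, each ≤ 4)

"city", 11 times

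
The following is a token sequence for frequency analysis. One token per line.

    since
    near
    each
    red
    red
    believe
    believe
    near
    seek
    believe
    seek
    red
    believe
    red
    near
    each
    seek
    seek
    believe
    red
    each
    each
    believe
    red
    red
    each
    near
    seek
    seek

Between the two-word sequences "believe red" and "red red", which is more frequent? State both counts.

"believe red": 3 occurrences
"red red": 2 occurrences

"believe red" (3 vs 2)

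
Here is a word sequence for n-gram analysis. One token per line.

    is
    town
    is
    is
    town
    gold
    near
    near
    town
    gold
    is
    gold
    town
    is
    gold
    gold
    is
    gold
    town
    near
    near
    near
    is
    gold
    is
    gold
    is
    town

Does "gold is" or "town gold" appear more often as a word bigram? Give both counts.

"gold is" (4 vs 2)

"gold is": 4 occurrences
"town gold": 2 occurrences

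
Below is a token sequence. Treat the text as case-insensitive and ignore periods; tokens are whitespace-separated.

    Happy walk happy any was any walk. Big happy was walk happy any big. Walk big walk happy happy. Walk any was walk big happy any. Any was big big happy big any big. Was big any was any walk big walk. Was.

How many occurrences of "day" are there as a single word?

0

Scanning the 43 tokens for "day":
  (none found)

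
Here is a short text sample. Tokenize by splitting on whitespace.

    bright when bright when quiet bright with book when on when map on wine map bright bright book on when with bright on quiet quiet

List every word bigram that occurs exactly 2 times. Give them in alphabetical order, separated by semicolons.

bright when; on when

Bigram counts meeting the condition (exactly 2 times):
  bright when: 2
  on when: 2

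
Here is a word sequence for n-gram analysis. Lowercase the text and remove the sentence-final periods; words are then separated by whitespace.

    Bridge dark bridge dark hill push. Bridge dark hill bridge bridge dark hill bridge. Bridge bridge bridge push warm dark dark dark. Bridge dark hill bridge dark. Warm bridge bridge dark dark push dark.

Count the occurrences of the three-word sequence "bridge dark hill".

4

Scanning the 32 overlapping trigram windows for "bridge dark hill":
  position 3–5: bridge dark hill
  position 7–9: bridge dark hill
  position 11–13: bridge dark hill
  position 23–25: bridge dark hill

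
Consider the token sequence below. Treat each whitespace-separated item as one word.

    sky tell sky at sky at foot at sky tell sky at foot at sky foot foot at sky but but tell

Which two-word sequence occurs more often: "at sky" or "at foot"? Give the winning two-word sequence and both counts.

"at sky": 4 occurrences
"at foot": 2 occurrences

"at sky" (4 vs 2)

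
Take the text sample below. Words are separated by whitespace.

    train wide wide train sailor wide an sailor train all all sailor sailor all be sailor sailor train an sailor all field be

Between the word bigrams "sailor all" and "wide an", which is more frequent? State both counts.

"sailor all": 2 occurrences
"wide an": 1 occurrence

"sailor all" (2 vs 1)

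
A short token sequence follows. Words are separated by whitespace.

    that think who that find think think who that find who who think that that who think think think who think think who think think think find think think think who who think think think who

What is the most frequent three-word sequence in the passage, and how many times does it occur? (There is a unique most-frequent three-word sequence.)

"think think who", 5 times

Trigram frequencies (highest first):
  think think who: 5
  who think think: 4
  think think think: 4
  think who that: 2
  who that find: 2
  find think think: 2
  … (13 more, each ≤ 2)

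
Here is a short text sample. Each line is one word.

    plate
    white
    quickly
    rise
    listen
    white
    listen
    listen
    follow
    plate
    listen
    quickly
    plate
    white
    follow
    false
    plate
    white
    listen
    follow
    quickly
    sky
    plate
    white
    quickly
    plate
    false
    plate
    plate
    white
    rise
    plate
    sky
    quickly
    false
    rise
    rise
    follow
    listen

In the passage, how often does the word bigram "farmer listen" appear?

Scanning the 38 overlapping bigram windows for "farmer listen":
  (none found)

0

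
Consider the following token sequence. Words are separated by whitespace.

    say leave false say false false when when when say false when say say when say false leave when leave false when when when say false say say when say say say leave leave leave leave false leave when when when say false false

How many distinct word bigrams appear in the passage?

14

44 tokens → 43 bigram windows in total.
Repeated bigrams (each contributes count−1 duplicates):
  when say: 6
  when when: 6
  say false: 5
  say say: 4
  false when: 3
  leave false: 3
  leave leave: 3
  false false: 2
  … (5 more repeated)
29 duplicate windows → 43 − 29 = 14 distinct.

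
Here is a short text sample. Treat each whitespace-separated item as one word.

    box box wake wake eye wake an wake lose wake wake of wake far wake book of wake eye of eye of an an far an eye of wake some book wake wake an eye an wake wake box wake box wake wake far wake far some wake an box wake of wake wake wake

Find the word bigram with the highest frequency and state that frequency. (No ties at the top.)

Bigram frequencies (highest first):
  wake wake: 7
  box wake: 4
  of wake: 4
  wake an: 3
  wake far: 3
  eye of: 3
  … (24 more, each ≤ 2)

"wake wake", 7 times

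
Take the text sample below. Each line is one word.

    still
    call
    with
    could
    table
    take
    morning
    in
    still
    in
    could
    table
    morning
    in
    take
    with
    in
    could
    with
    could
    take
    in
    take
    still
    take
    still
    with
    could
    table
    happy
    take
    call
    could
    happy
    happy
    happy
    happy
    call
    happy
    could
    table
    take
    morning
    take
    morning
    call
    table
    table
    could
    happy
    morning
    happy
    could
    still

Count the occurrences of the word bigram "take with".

Scanning the 53 overlapping bigram windows for "take with":
  position 15–16: take with

1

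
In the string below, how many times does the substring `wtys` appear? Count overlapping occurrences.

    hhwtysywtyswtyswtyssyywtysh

5

Sliding a length-4 window over the 27 characters (24 positions):
  position 3–6: wtys
  position 8–11: wtys
  position 12–15: wtys
  position 16–19: wtys
  position 23–26: wtys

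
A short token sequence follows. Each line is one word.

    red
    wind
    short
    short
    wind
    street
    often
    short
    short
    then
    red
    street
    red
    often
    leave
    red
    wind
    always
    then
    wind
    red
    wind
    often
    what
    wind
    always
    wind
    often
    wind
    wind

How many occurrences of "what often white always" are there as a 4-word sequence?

0

Scanning the 27 overlapping 4-gram windows for "what often white always":
  (none found)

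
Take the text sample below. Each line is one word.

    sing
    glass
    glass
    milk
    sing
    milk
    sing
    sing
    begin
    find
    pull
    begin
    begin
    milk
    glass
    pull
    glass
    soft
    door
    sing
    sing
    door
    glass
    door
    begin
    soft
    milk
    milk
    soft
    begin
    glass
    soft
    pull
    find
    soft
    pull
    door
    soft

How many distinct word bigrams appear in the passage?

38 tokens → 37 bigram windows in total.
Repeated bigrams (each contributes count−1 duplicates):
  glass soft: 2
  milk sing: 2
  sing sing: 2
  soft pull: 2
4 duplicate windows → 37 − 4 = 33 distinct.

33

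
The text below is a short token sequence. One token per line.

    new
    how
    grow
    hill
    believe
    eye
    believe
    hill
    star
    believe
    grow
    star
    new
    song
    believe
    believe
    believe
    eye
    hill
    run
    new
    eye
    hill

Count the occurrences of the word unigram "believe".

Scanning the 23 tokens for "believe":
  position 5: believe
  position 7: believe
  position 10: believe
  position 15: believe
  position 16: believe
  position 17: believe

6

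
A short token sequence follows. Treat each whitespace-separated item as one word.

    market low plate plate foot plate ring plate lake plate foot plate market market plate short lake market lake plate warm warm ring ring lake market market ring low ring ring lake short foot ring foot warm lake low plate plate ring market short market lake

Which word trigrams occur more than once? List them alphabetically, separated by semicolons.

low plate plate; plate foot plate; ring ring lake

Trigram counts meeting the condition (more than once):
  low plate plate: 2
  plate foot plate: 2
  ring ring lake: 2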